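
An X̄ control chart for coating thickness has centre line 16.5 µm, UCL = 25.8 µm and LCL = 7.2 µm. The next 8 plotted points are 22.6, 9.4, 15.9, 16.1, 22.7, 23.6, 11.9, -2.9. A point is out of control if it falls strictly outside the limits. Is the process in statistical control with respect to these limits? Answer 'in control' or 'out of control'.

Compare each point to [7.2, 25.8]: sample 8 = -2.9 < LCL.

out of control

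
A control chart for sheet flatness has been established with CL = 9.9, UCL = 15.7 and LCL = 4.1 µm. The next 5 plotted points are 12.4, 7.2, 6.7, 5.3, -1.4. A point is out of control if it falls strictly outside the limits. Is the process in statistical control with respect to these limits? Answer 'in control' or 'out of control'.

Compare each point to [4.1, 15.7]: sample 5 = -1.4 < LCL.

out of control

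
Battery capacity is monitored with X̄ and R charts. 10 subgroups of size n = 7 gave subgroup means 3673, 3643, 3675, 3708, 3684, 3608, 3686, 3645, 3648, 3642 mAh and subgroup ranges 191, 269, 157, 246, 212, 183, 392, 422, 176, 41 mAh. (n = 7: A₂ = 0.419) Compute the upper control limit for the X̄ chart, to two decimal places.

3757.11

X̄̄ = (3673 + 3643 + 3675 + 3708 + 3684 + 3608 + 3686 + 3645 + 3648 + 3642) / 10 = 36612.0000 / 10 = 3661.2000
R̄ = (191 + 269 + 157 + 246 + 212 + 183 + 392 + 422 + 176 + 41) / 10 = 2289.0000 / 10 = 228.9000
UCL = X̄̄ + A₂·R̄ = 3661.2000 + 0.419 × 228.9000 = 3757.1091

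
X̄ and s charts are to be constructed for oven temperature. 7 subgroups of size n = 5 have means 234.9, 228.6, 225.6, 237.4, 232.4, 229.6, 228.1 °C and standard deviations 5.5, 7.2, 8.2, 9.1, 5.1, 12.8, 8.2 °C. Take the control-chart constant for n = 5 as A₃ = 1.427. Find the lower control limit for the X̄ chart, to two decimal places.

219.51

X̄̄ = (234.9 + 228.6 + 225.6 + 237.4 + 232.4 + 229.6 + 228.1) / 7 = 230.9429
s̄ = (5.5 + 7.2 + 8.2 + 9.1 + 5.1 + 12.8 + 8.2) / 7 = 8.0143
LCL = X̄̄ − A₃·s̄ = 230.9429 − 1.427 × 8.0143 = 219.5065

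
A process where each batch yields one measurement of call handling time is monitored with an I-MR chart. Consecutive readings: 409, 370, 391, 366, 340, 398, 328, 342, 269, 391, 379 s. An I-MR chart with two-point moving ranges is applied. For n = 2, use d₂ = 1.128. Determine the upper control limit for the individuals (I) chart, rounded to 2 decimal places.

X̄ = (409 + 370 + 391 + 366 + 340 + 398 + 328 + 342 + 269 + 391 + 379) / 11 = 362.0909
Moving ranges: 39, 21, 25, 26, 58, 70, 14, 73, 122, 12; M̄R̄ = 460.0000 / 10 = 46.0000
UCL = X̄ + 3·M̄R̄/d₂ = 362.0909 + 3 × 46.0000 / 1.128 = 484.4313

484.43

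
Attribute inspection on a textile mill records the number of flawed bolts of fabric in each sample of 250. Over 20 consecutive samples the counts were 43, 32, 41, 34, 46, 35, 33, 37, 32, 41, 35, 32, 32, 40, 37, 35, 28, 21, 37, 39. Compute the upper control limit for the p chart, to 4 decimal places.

p̄ = Σdᵢ / (k·n) = 710 / (20 × 250) = 0.14200
UCL = p̄ + 3·√(p̄(1−p̄)/n) = 0.14200 + 3 × √(0.14200×0.85800/250) = 0.14200 + 3 × 0.02208 = 0.20823

0.2082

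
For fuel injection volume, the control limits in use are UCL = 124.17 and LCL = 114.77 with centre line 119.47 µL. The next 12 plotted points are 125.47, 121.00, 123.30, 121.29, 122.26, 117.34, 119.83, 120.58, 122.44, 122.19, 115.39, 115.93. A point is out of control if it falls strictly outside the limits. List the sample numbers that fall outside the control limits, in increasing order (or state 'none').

1

Compare each point to [114.77, 124.17]: sample 1 = 125.47 > UCL.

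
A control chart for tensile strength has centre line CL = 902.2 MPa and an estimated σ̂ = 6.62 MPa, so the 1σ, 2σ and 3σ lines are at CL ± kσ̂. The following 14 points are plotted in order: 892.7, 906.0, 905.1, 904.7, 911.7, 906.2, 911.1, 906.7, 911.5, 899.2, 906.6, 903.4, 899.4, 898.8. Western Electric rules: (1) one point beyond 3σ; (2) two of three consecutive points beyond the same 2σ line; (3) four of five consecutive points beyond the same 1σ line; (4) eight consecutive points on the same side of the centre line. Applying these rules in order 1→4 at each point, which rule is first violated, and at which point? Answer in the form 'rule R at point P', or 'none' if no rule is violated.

rule 4 at point 9

Zone of each point (C = within 1σ̂, B = 1σ̂–2σ̂, A = 2σ̂–3σ̂, * = beyond 3σ̂; sign = side of CL): 1:-B, 2:+C, 3:+C, 4:+C, 5:+B, 6:+C, 7:+B, 8:+C, 9:+B, 10:-C, 11:+C, 12:+C, 13:-C, 14:-C
Rule 4 (eight consecutive points on the same side of the centre line) is satisfied at point 9.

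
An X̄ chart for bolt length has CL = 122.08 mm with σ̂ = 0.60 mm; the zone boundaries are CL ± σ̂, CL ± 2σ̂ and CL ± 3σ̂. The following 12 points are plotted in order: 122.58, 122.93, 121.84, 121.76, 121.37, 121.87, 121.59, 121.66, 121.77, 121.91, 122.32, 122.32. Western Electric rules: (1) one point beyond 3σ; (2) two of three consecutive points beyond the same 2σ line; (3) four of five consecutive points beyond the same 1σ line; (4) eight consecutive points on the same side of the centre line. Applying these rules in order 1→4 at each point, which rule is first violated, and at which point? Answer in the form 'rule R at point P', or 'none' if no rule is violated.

Zone of each point (C = within 1σ̂, B = 1σ̂–2σ̂, A = 2σ̂–3σ̂, * = beyond 3σ̂; sign = side of CL): 1:+C, 2:+B, 3:-C, 4:-C, 5:-B, 6:-C, 7:-C, 8:-C, 9:-C, 10:-C, 11:+C, 12:+C
Rule 4 (eight consecutive points on the same side of the centre line) is satisfied at point 10.

rule 4 at point 10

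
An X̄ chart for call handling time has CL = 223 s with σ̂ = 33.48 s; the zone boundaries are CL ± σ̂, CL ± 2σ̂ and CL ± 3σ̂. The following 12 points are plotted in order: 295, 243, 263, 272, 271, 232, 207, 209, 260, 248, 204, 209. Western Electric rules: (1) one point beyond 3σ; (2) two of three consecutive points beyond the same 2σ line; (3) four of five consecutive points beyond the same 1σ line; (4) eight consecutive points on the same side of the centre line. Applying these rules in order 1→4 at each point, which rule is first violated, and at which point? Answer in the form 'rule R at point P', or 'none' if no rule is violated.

Zone of each point (C = within 1σ̂, B = 1σ̂–2σ̂, A = 2σ̂–3σ̂, * = beyond 3σ̂; sign = side of CL): 1:+A, 2:+C, 3:+B, 4:+B, 5:+B, 6:+C, 7:-C, 8:-C, 9:+B, 10:+C, 11:-C, 12:-C
Rule 3 (four of five consecutive points beyond the same 1σ limit) is satisfied at point 5.

rule 3 at point 5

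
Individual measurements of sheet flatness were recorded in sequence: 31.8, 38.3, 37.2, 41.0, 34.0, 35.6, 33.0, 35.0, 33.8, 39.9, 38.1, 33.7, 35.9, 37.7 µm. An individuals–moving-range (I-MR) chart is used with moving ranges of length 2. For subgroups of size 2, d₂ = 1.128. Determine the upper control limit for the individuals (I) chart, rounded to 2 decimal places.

44.68

X̄ = (31.8 + 38.3 + 37.2 + 41.0 + 34.0 + 35.6 + 33.0 + 35.0 + 33.8 + 39.9 + 38.1 + 33.7 + 35.9 + 37.7) / 14 = 36.0714
Moving ranges: 6.5, 1.1, 3.8, 7.0, 1.6, 2.6, 2.0, 1.2, 6.1, 1.8, 4.4, 2.2, 1.8; M̄R̄ = 42.1000 / 13 = 3.2385
UCL = X̄ + 3·M̄R̄/d₂ = 36.0714 + 3 × 3.2385 / 1.128 = 44.6844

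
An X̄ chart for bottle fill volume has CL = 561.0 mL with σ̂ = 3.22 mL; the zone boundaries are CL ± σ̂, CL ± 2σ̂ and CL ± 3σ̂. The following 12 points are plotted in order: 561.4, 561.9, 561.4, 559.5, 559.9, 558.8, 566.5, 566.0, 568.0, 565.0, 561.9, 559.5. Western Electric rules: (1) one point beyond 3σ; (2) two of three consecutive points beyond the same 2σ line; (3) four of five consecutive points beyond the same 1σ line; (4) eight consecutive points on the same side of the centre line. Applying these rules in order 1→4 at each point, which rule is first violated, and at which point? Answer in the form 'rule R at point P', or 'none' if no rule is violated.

rule 3 at point 10

Zone of each point (C = within 1σ̂, B = 1σ̂–2σ̂, A = 2σ̂–3σ̂, * = beyond 3σ̂; sign = side of CL): 1:+C, 2:+C, 3:+C, 4:-C, 5:-C, 6:-C, 7:+B, 8:+B, 9:+A, 10:+B, 11:+C, 12:-C
Rule 3 (four of five consecutive points beyond the same 1σ limit) is satisfied at point 10.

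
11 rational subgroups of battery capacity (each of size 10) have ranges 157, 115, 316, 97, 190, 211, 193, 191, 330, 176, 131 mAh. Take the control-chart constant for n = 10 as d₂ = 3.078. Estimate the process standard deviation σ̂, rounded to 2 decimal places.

R̄ = (157 + 115 + 316 + 97 + 190 + 211 + 193 + 191 + 330 + 176 + 131) / 11 = 191.5455
σ̂ = R̄ / d₂ = 191.5455 / 3.078 = 62.2305

62.23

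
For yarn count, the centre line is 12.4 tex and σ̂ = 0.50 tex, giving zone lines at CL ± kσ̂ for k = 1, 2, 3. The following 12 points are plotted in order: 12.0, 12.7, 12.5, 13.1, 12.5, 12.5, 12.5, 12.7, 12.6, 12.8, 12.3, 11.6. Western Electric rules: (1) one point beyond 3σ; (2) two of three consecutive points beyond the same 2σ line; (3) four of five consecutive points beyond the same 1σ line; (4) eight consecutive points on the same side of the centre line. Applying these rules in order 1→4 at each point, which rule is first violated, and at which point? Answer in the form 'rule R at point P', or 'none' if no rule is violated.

Zone of each point (C = within 1σ̂, B = 1σ̂–2σ̂, A = 2σ̂–3σ̂, * = beyond 3σ̂; sign = side of CL): 1:-C, 2:+C, 3:+C, 4:+B, 5:+C, 6:+C, 7:+C, 8:+C, 9:+C, 10:+C, 11:-C, 12:-B
Rule 4 (eight consecutive points on the same side of the centre line) is satisfied at point 9.

rule 4 at point 9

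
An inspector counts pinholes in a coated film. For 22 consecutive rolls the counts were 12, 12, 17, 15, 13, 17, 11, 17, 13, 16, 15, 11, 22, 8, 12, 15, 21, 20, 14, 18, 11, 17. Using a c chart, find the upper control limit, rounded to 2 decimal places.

26.43

c̄ = (12 + 12 + 17 + 15 + 13 + 17 + 11 + 17 + 13 + 16 + 15 + 11 + 22 + 8 + 12 + 15 + 21 + 20 + 14 + 18 + 11 + 17) / 22 = 327 / 22 = 14.8636
UCL = c̄ + 3√c̄ = 14.8636 + 3 × √14.8636 = 14.8636 + 3 × 3.8553 = 26.4297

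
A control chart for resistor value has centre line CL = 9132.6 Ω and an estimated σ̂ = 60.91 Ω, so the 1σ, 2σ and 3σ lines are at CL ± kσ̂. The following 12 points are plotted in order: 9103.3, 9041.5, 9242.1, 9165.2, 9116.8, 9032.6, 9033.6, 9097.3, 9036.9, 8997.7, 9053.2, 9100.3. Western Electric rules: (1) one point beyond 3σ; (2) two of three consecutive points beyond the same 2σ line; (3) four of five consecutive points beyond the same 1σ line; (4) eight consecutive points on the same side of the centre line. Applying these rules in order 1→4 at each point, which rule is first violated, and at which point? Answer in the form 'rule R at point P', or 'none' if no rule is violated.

rule 3 at point 10

Zone of each point (C = within 1σ̂, B = 1σ̂–2σ̂, A = 2σ̂–3σ̂, * = beyond 3σ̂; sign = side of CL): 1:-C, 2:-B, 3:+B, 4:+C, 5:-C, 6:-B, 7:-B, 8:-C, 9:-B, 10:-A, 11:-B, 12:-C
Rule 3 (four of five consecutive points beyond the same 1σ limit) is satisfied at point 10.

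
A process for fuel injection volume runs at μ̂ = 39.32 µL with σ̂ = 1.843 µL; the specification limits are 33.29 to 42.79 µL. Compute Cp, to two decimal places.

0.86

Cp = (USL − LSL) / (6σ̂) = (42.79 − 33.29) / (6 × 1.843) = 9.5000 / 11.0580 = 0.8591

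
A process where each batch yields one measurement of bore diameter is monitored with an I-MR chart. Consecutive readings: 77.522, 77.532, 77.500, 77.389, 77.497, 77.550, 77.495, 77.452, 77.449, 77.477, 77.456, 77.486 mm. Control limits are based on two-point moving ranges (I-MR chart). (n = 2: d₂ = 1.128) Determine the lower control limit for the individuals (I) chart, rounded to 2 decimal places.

77.36

X̄ = (77.522 + 77.532 + 77.500 + 77.389 + 77.497 + 77.550 + 77.495 + 77.452 + 77.449 + 77.477 + 77.456 + 77.486) / 12 = 77.4838
Moving ranges: 0.010, 0.032, 0.111, 0.108, 0.053, 0.055, 0.043, 0.003, 0.028, 0.021, 0.030; M̄R̄ = 0.4940 / 11 = 0.0449
LCL = X̄ − 3·M̄R̄/d₂ = 77.4838 − 3 × 0.0449 / 1.128 = 77.3643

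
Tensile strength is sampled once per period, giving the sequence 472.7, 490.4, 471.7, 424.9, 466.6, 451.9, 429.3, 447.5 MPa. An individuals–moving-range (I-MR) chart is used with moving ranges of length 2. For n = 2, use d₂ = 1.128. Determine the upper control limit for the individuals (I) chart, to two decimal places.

X̄ = (472.7 + 490.4 + 471.7 + 424.9 + 466.6 + 451.9 + 429.3 + 447.5) / 8 = 456.8750
Moving ranges: 17.7, 18.7, 46.8, 41.7, 14.7, 22.6, 18.2; M̄R̄ = 180.4000 / 7 = 25.7714
UCL = X̄ + 3·M̄R̄/d₂ = 456.8750 + 3 × 25.7714 / 1.128 = 525.4160

525.42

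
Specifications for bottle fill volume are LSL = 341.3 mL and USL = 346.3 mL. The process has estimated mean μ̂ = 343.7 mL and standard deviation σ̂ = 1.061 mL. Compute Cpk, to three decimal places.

Cpu = (USL − μ̂) / (3σ̂) = (346.3 − 343.7) / (3 × 1.061) = 0.8168; Cpl = (μ̂ − LSL) / (3σ̂) = (343.7 − 341.3) / (3 × 1.061) = 0.7540; Cpk = min(Cpu, Cpl) = 0.7540

0.754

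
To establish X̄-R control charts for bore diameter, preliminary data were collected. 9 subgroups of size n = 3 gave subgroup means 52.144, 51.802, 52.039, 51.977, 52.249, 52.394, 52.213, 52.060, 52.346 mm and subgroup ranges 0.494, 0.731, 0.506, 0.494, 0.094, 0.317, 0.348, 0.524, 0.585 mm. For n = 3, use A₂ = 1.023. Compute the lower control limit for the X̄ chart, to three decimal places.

51.671

X̄̄ = (52.144 + 51.802 + 52.039 + 51.977 + 52.249 + 52.394 + 52.213 + 52.060 + 52.346) / 9 = 469.2240 / 9 = 52.1360
R̄ = (0.494 + 0.731 + 0.506 + 0.494 + 0.094 + 0.317 + 0.348 + 0.524 + 0.585) / 9 = 4.0930 / 9 = 0.4548
LCL = X̄̄ − A₂·R̄ = 52.1360 − 1.023 × 0.4548 = 51.6708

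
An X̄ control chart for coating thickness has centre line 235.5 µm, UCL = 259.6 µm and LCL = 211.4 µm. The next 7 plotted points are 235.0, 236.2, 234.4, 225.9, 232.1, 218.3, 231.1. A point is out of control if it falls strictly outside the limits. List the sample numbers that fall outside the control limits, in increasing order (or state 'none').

none

All 7 points lie within [211.4, 259.6].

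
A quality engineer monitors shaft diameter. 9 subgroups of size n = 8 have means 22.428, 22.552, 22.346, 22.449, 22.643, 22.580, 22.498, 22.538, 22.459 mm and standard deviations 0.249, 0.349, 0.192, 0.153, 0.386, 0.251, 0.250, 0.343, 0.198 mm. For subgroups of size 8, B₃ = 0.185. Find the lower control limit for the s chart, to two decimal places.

s̄ = (0.249 + 0.349 + 0.192 + 0.153 + 0.386 + 0.251 + 0.250 + 0.343 + 0.198) / 9 = 0.2634
LCL_s = B₃·s̄ = 0.185 × 0.2634 = 0.0487

0.05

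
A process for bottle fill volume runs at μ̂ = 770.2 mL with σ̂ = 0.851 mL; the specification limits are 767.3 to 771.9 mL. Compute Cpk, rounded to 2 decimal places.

Cpu = (USL − μ̂) / (3σ̂) = (771.9 − 770.2) / (3 × 0.851) = 0.6659; Cpl = (μ̂ − LSL) / (3σ̂) = (770.2 − 767.3) / (3 × 0.851) = 1.1359; Cpk = min(Cpu, Cpl) = 0.6659

0.67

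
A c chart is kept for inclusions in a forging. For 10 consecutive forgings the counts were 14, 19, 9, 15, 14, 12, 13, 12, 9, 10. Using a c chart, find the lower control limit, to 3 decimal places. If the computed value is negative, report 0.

2.009

c̄ = (14 + 19 + 9 + 15 + 14 + 12 + 13 + 12 + 9 + 10) / 10 = 127 / 10 = 12.7000
LCL = c̄ − 3√c̄ = 12.7000 − 3 × 3.5637 = 2.0089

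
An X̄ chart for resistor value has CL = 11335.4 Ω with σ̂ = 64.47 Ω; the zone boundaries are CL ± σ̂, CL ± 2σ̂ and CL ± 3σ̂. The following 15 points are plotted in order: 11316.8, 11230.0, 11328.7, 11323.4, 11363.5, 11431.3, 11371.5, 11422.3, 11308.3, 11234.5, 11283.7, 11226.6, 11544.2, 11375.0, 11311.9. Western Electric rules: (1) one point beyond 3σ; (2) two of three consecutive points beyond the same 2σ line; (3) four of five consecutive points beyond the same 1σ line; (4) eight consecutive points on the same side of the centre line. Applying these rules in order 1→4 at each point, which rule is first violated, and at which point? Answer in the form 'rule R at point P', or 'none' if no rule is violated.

Zone of each point (C = within 1σ̂, B = 1σ̂–2σ̂, A = 2σ̂–3σ̂, * = beyond 3σ̂; sign = side of CL): 1:-C, 2:-B, 3:-C, 4:-C, 5:+C, 6:+B, 7:+C, 8:+B, 9:-C, 10:-B, 11:-C, 12:-B, 13:+*, 14:+C, 15:-C
Rule 1 (one point beyond the 3σ limits) is satisfied at point 13.

rule 1 at point 13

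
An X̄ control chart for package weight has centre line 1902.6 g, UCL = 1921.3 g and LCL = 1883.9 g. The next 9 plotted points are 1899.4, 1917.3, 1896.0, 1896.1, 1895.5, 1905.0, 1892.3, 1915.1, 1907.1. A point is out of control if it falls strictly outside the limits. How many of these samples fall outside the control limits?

0

All 9 points lie within [1883.9, 1921.3].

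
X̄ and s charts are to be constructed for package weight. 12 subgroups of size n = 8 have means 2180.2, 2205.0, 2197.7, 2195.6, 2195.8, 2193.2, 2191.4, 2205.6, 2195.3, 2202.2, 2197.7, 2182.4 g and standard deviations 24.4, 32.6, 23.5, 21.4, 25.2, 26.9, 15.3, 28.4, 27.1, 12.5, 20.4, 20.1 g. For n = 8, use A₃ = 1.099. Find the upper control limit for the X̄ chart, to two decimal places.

X̄̄ = (2180.2 + 2205.0 + 2197.7 + 2195.6 + 2195.8 + 2193.2 + 2191.4 + 2205.6 + 2195.3 + 2202.2 + 2197.7 + 2182.4) / 12 = 2195.1750
s̄ = (24.4 + 32.6 + 23.5 + 21.4 + 25.2 + 26.9 + 15.3 + 28.4 + 27.1 + 12.5 + 20.4 + 20.1) / 12 = 23.1500
UCL = X̄̄ + A₃·s̄ = 2195.1750 + 1.099 × 23.1500 = 2220.6168

2220.62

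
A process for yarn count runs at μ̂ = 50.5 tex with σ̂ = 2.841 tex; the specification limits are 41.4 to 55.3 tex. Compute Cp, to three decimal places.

0.815

Cp = (USL − LSL) / (6σ̂) = (55.3 − 41.4) / (6 × 2.841) = 13.9000 / 17.0460 = 0.8154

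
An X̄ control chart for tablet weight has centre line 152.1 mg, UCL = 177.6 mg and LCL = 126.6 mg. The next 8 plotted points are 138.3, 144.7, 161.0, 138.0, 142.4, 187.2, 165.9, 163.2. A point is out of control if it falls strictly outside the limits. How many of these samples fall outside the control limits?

1

Compare each point to [126.6, 177.6]: sample 6 = 187.2 > UCL.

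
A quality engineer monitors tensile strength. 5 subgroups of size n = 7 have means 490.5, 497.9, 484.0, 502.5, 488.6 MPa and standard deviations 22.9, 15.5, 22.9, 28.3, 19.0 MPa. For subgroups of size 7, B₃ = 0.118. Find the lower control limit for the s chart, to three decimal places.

2.563

s̄ = (22.9 + 15.5 + 22.9 + 28.3 + 19.0) / 5 = 21.7200
LCL_s = B₃·s̄ = 0.118 × 21.7200 = 2.5630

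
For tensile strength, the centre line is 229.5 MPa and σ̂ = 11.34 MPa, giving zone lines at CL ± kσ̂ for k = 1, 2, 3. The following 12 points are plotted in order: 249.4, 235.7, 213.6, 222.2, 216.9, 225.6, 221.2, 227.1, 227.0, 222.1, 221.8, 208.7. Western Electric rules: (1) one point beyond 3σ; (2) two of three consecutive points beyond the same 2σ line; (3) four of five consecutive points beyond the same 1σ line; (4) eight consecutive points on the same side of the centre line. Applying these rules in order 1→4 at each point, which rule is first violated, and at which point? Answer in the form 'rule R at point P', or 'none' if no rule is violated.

Zone of each point (C = within 1σ̂, B = 1σ̂–2σ̂, A = 2σ̂–3σ̂, * = beyond 3σ̂; sign = side of CL): 1:+B, 2:+C, 3:-B, 4:-C, 5:-B, 6:-C, 7:-C, 8:-C, 9:-C, 10:-C, 11:-C, 12:-B
Rule 4 (eight consecutive points on the same side of the centre line) is satisfied at point 10.

rule 4 at point 10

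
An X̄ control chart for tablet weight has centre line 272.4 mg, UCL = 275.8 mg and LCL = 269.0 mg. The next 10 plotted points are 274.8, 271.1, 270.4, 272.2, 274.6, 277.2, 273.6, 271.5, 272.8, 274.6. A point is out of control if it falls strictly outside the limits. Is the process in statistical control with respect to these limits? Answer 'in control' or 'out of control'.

out of control

Compare each point to [269.0, 275.8]: sample 6 = 277.2 > UCL.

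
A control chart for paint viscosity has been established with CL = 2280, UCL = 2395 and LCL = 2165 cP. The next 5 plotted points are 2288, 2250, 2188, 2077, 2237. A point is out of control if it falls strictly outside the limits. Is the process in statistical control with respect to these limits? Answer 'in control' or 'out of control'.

Compare each point to [2165, 2395]: sample 4 = 2077 < LCL.

out of control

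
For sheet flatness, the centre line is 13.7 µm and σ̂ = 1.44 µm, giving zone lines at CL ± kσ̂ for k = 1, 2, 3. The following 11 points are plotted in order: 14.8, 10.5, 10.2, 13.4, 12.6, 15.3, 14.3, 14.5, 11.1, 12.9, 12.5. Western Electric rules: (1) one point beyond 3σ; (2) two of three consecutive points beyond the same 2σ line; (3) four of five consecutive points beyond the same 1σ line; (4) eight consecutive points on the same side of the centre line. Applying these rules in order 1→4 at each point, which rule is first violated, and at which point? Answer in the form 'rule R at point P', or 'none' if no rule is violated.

rule 2 at point 3

Zone of each point (C = within 1σ̂, B = 1σ̂–2σ̂, A = 2σ̂–3σ̂, * = beyond 3σ̂; sign = side of CL): 1:+C, 2:-A, 3:-A, 4:-C, 5:-C, 6:+B, 7:+C, 8:+C, 9:-B, 10:-C, 11:-C
Rule 2 (two of three consecutive points beyond the same 2σ limit) is satisfied at point 3.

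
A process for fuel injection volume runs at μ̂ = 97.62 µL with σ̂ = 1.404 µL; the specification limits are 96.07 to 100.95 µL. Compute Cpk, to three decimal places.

0.368

Cpu = (USL − μ̂) / (3σ̂) = (100.95 − 97.62) / (3 × 1.404) = 0.7906; Cpl = (μ̂ − LSL) / (3σ̂) = (97.62 − 96.07) / (3 × 1.404) = 0.3680; Cpk = min(Cpu, Cpl) = 0.3680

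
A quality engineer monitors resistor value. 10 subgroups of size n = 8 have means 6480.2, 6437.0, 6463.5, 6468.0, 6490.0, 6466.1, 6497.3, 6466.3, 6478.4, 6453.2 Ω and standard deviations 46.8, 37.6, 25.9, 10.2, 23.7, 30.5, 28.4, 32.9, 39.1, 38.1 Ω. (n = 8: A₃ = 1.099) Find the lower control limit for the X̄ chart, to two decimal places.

6435.58

X̄̄ = (6480.2 + 6437.0 + 6463.5 + 6468.0 + 6490.0 + 6466.1 + 6497.3 + 6466.3 + 6478.4 + 6453.2) / 10 = 6470.0000
s̄ = (46.8 + 37.6 + 25.9 + 10.2 + 23.7 + 30.5 + 28.4 + 32.9 + 39.1 + 38.1) / 10 = 31.3200
LCL = X̄̄ − A₃·s̄ = 6470.0000 − 1.099 × 31.3200 = 6435.5793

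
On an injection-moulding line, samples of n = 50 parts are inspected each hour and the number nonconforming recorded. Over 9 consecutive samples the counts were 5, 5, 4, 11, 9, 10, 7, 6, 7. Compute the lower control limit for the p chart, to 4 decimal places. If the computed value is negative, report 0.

p̄ = Σdᵢ / (k·n) = 64 / (9 × 50) = 0.14222
LCL = p̄ − 3·√(p̄(1−p̄)/n) = 0.14222 − 3 × 0.04940 = -0.00596 → 0 (negative, so LCL = 0)

0.0000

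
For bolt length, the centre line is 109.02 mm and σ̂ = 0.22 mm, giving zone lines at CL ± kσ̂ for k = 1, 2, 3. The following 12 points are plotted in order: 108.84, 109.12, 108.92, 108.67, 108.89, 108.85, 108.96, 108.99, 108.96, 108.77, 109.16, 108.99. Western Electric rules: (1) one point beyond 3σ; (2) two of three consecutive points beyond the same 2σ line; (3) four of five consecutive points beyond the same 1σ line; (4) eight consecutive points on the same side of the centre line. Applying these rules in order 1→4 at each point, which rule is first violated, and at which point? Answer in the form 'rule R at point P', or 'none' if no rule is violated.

Zone of each point (C = within 1σ̂, B = 1σ̂–2σ̂, A = 2σ̂–3σ̂, * = beyond 3σ̂; sign = side of CL): 1:-C, 2:+C, 3:-C, 4:-B, 5:-C, 6:-C, 7:-C, 8:-C, 9:-C, 10:-B, 11:+C, 12:-C
Rule 4 (eight consecutive points on the same side of the centre line) is satisfied at point 10.

rule 4 at point 10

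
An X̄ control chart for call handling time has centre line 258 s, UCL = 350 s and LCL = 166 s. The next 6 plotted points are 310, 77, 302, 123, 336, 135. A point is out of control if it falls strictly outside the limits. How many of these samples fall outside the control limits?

Compare each point to [166, 350]: sample 2 = 77 < LCL; sample 4 = 123 < LCL; sample 6 = 135 < LCL.

3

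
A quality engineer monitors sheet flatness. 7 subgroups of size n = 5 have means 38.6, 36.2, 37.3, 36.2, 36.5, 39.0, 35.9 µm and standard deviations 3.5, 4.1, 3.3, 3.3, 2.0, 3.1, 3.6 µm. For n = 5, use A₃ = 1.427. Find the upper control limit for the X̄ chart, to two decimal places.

41.77

X̄̄ = (38.6 + 36.2 + 37.3 + 36.2 + 36.5 + 39.0 + 35.9) / 7 = 37.1000
s̄ = (3.5 + 4.1 + 3.3 + 3.3 + 2.0 + 3.1 + 3.6) / 7 = 3.2714
UCL = X̄̄ + A₃·s̄ = 37.1000 + 1.427 × 3.2714 = 41.7683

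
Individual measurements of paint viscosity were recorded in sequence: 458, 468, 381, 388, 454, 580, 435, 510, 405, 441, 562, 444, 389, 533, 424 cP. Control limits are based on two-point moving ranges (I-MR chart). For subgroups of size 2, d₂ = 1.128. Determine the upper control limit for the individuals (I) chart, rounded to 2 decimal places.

686.86

X̄ = (458 + 468 + 381 + 388 + 454 + 580 + 435 + 510 + 405 + 441 + 562 + 444 + 389 + 533 + 424) / 15 = 458.1333
Moving ranges: 10, 87, 7, 66, 126, 145, 75, 105, 36, 121, 118, 55, 144, 109; M̄R̄ = 1204.0000 / 14 = 86.0000
UCL = X̄ + 3·M̄R̄/d₂ = 458.1333 + 3 × 86.0000 / 1.128 = 686.8567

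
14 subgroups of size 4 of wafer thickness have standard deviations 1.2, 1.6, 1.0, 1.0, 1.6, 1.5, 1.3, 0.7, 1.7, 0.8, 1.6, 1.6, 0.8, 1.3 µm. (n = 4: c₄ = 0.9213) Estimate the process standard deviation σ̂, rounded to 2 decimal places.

1.37

s̄ = (1.2 + 1.6 + 1.0 + 1.0 + 1.6 + 1.5 + 1.3 + 0.7 + 1.7 + 0.8 + 1.6 + 1.6 + 0.8 + 1.3) / 14 = 1.2643
σ̂ = s̄ / c₄ = 1.2643 / 0.9213 = 1.3723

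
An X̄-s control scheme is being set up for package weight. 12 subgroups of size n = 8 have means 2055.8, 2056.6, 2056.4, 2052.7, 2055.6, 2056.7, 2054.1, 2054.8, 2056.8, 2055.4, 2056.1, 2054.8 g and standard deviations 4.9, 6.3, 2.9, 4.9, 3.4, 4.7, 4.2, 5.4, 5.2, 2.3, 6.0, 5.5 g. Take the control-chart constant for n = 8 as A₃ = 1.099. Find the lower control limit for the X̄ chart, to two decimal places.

2050.38

X̄̄ = (2055.8 + 2056.6 + 2056.4 + 2052.7 + 2055.6 + 2056.7 + 2054.1 + 2054.8 + 2056.8 + 2055.4 + 2056.1 + 2054.8) / 12 = 2055.4833
s̄ = (4.9 + 6.3 + 2.9 + 4.9 + 3.4 + 4.7 + 4.2 + 5.4 + 5.2 + 2.3 + 6.0 + 5.5) / 12 = 4.6417
LCL = X̄̄ − A₃·s̄ = 2055.4833 − 1.099 × 4.6417 = 2050.3821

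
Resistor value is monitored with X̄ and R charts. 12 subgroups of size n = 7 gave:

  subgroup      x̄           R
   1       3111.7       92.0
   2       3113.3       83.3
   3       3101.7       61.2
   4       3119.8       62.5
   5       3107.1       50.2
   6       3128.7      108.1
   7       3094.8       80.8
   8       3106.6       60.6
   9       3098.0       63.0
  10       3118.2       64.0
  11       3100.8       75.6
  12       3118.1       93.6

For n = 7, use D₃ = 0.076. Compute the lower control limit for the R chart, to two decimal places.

5.67

R̄ = (92.0 + 83.3 + 61.2 + 62.5 + 50.2 + 108.1 + 80.8 + 60.6 + 63.0 + 64.0 + 75.6 + 93.6) / 12 = 894.9000 / 12 = 74.5750
LCL_R = D₃·R̄ = 0.076 × 74.5750 = 5.6677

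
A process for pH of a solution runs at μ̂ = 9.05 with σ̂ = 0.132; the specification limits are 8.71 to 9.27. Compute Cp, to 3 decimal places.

Cp = (USL − LSL) / (6σ̂) = (9.27 − 8.71) / (6 × 0.132) = 0.5600 / 0.7920 = 0.7071

0.707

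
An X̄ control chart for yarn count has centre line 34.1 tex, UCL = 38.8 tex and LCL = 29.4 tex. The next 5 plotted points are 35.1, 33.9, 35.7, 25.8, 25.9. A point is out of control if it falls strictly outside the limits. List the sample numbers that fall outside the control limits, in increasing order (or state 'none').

Compare each point to [29.4, 38.8]: sample 4 = 25.8 < LCL; sample 5 = 25.9 < LCL.

4, 5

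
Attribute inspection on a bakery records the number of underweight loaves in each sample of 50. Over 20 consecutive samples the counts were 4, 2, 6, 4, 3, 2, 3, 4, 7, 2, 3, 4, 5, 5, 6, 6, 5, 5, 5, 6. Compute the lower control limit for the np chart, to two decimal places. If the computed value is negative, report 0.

0.00

p̄ = Σdᵢ / (k·n) = 87 / (20 × 50) = 0.08700
LCL = np̄ − 3·√(np̄(1−p̄)) = 4.3500 − 3 × 1.9929 = -1.6286 → 0 (negative, so LCL = 0)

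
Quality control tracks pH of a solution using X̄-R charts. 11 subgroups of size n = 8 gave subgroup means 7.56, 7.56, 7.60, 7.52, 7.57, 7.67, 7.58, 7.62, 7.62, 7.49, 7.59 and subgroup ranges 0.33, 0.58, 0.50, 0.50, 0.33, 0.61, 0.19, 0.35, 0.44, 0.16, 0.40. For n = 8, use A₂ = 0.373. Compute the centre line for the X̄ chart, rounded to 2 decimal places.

7.58

X̄̄ = (7.56 + 7.56 + 7.60 + 7.52 + 7.57 + 7.67 + 7.58 + 7.62 + 7.62 + 7.49 + 7.59) / 11 = 83.3800 / 11 = 7.5800
CL = X̄̄ = 7.5800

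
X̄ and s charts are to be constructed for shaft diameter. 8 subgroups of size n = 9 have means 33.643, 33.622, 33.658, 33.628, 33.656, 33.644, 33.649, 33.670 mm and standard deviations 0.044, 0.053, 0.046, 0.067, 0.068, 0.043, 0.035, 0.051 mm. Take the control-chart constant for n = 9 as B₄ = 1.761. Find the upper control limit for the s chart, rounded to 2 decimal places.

0.09

s̄ = (0.044 + 0.053 + 0.046 + 0.067 + 0.068 + 0.043 + 0.035 + 0.051) / 8 = 0.0509
UCL_s = B₄·s̄ = 1.761 × 0.0509 = 0.0896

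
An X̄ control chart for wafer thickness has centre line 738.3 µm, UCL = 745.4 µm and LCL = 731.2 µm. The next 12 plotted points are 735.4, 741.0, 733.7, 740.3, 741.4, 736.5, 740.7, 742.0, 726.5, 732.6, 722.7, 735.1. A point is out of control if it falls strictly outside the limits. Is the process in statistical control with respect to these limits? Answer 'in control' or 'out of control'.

out of control

Compare each point to [731.2, 745.4]: sample 9 = 726.5 < LCL; sample 11 = 722.7 < LCL.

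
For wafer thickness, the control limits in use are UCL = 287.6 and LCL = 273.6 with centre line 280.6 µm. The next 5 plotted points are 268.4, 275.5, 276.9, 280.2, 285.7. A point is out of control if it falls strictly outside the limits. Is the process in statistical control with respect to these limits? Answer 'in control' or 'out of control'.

out of control

Compare each point to [273.6, 287.6]: sample 1 = 268.4 < LCL.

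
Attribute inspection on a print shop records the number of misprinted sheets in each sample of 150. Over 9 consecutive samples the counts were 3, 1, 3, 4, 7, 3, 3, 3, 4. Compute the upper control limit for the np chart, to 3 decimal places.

p̄ = Σdᵢ / (k·n) = 31 / (9 × 150) = 0.02296
UCL = np̄ + 3·√(np̄(1−p̄)) = 3.4444 + 3 × √(3.4444×0.97704) = 3.4444 + 3 × 1.8345 = 8.9479

8.948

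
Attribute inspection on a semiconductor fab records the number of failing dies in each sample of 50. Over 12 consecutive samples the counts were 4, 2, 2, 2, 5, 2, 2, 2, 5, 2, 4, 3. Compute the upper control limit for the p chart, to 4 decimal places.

0.1578

p̄ = Σdᵢ / (k·n) = 35 / (12 × 50) = 0.05833
UCL = p̄ + 3·√(p̄(1−p̄)/n) = 0.05833 + 3 × √(0.05833×0.94167/50) = 0.05833 + 3 × 0.03315 = 0.15777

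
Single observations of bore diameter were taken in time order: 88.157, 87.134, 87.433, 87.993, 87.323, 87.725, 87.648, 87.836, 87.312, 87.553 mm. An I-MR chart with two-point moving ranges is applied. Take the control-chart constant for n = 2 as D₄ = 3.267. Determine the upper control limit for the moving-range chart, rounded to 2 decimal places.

1.45

Moving ranges: 1.023, 0.299, 0.560, 0.670, 0.402, 0.077, 0.188, 0.524, 0.241; M̄R̄ = 3.9840 / 9 = 0.4427
UCL_MR = D₄·M̄R̄ = 3.267 × 0.4427 = 1.4462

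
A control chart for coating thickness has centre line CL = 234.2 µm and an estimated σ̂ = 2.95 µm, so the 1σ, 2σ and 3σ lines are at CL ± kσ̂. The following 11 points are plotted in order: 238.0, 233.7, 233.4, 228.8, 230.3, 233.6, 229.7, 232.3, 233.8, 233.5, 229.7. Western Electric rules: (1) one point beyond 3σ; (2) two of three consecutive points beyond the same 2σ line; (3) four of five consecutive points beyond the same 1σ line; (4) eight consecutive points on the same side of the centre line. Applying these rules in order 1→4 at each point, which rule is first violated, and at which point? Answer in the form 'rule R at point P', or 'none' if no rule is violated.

Zone of each point (C = within 1σ̂, B = 1σ̂–2σ̂, A = 2σ̂–3σ̂, * = beyond 3σ̂; sign = side of CL): 1:+B, 2:-C, 3:-C, 4:-B, 5:-B, 6:-C, 7:-B, 8:-C, 9:-C, 10:-C, 11:-B
Rule 4 (eight consecutive points on the same side of the centre line) is satisfied at point 9.

rule 4 at point 9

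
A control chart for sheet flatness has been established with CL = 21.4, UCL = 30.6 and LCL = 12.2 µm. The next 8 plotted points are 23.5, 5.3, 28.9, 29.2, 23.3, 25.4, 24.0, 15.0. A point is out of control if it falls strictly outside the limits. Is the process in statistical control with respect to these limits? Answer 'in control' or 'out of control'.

out of control

Compare each point to [12.2, 30.6]: sample 2 = 5.3 < LCL.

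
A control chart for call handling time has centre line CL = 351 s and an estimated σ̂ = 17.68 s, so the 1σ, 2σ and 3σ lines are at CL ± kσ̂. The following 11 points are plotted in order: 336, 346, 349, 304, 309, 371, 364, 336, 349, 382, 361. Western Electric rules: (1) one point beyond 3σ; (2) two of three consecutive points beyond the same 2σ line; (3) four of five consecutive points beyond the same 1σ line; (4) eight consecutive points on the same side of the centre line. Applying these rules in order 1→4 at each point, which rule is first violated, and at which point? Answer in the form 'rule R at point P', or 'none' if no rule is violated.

rule 2 at point 5

Zone of each point (C = within 1σ̂, B = 1σ̂–2σ̂, A = 2σ̂–3σ̂, * = beyond 3σ̂; sign = side of CL): 1:-C, 2:-C, 3:-C, 4:-A, 5:-A, 6:+B, 7:+C, 8:-C, 9:-C, 10:+B, 11:+C
Rule 2 (two of three consecutive points beyond the same 2σ limit) is satisfied at point 5.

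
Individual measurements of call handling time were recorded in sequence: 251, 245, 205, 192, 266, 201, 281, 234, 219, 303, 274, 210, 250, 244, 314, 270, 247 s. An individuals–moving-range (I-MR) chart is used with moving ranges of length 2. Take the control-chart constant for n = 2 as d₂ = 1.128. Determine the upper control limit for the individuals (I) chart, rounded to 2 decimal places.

X̄ = (251 + 245 + 205 + 192 + 266 + 201 + 281 + 234 + 219 + 303 + 274 + 210 + 250 + 244 + 314 + 270 + 247) / 17 = 247.4118
Moving ranges: 6, 40, 13, 74, 65, 80, 47, 15, 84, 29, 64, 40, 6, 70, 44, 23; M̄R̄ = 700.0000 / 16 = 43.7500
UCL = X̄ + 3·M̄R̄/d₂ = 247.4118 + 3 × 43.7500 / 1.128 = 363.7681

363.77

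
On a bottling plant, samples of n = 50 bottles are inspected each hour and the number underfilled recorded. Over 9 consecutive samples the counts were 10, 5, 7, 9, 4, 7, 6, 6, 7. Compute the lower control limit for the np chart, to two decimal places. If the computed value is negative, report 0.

p̄ = Σdᵢ / (k·n) = 61 / (9 × 50) = 0.13556
LCL = np̄ − 3·√(np̄(1−p̄)) = 6.7778 − 3 × 2.4205 = -0.4838 → 0 (negative, so LCL = 0)

0.00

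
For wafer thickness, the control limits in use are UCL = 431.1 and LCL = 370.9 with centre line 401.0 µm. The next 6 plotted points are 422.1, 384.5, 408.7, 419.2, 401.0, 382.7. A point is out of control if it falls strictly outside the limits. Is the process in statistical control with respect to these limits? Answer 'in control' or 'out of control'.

All 6 points lie within [370.9, 431.1].

in control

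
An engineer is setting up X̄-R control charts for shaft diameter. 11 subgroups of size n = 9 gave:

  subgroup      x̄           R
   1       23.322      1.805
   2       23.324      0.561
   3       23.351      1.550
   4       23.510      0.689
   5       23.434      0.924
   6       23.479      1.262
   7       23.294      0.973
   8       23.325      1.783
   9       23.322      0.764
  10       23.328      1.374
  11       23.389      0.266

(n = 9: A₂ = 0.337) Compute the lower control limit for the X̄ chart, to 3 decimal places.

23.005

X̄̄ = (23.322 + 23.324 + 23.351 + 23.510 + 23.434 + 23.479 + 23.294 + 23.325 + 23.322 + 23.328 + 23.389) / 11 = 257.0780 / 11 = 23.3707
R̄ = (1.805 + 0.561 + 1.550 + 0.689 + 0.924 + 1.262 + 0.973 + 1.783 + 0.764 + 1.374 + 0.266) / 11 = 11.9510 / 11 = 1.0865
LCL = X̄̄ − A₂·R̄ = 23.3707 − 0.337 × 1.0865 = 23.0046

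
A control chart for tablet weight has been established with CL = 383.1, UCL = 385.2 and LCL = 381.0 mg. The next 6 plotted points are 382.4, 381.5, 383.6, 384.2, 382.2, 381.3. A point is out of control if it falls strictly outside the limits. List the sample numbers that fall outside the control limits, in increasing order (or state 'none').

none

All 6 points lie within [381.0, 385.2].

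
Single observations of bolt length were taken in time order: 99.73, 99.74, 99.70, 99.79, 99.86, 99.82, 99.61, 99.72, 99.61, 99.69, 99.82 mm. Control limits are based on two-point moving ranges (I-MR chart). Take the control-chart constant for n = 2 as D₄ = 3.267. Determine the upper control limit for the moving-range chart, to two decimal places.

Moving ranges: 0.01, 0.04, 0.09, 0.07, 0.04, 0.21, 0.11, 0.11, 0.08, 0.13; M̄R̄ = 0.8900 / 10 = 0.0890
UCL_MR = D₄·M̄R̄ = 3.267 × 0.0890 = 0.2908

0.29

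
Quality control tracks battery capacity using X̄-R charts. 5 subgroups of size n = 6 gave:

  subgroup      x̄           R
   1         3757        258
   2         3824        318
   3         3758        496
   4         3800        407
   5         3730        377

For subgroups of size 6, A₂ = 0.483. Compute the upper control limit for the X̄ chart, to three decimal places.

3953.090

X̄̄ = (3757 + 3824 + 3758 + 3800 + 3730) / 5 = 18869.0000 / 5 = 3773.8000
R̄ = (258 + 318 + 496 + 407 + 377) / 5 = 1856.0000 / 5 = 371.2000
UCL = X̄̄ + A₂·R̄ = 3773.8000 + 0.483 × 371.2000 = 3953.0896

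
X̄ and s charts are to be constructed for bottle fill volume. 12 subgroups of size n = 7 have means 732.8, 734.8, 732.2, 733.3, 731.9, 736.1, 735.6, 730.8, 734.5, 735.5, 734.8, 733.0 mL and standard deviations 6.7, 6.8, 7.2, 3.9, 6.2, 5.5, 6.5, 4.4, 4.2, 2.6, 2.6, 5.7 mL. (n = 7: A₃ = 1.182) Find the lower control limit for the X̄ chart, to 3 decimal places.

727.638

X̄̄ = (732.8 + 734.8 + 732.2 + 733.3 + 731.9 + 736.1 + 735.6 + 730.8 + 734.5 + 735.5 + 734.8 + 733.0) / 12 = 733.7750
s̄ = (6.7 + 6.8 + 7.2 + 3.9 + 6.2 + 5.5 + 6.5 + 4.4 + 4.2 + 2.6 + 2.6 + 5.7) / 12 = 5.1917
LCL = X̄̄ − A₃·s̄ = 733.7750 − 1.182 × 5.1917 = 727.6384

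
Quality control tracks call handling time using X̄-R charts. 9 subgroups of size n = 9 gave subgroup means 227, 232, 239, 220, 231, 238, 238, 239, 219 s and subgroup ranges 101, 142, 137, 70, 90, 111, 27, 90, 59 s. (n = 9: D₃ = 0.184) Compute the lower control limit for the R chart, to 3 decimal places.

R̄ = (101 + 142 + 137 + 70 + 90 + 111 + 27 + 90 + 59) / 9 = 827.0000 / 9 = 91.8889
LCL_R = D₃·R̄ = 0.184 × 91.8889 = 16.9076

16.908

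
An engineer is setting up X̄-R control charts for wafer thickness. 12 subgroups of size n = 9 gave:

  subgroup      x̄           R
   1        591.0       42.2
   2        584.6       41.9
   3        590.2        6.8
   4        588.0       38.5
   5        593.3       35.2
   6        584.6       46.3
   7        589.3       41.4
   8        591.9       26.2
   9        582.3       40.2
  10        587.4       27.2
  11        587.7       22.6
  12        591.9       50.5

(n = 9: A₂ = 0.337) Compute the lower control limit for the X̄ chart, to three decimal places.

576.750

X̄̄ = (591.0 + 584.6 + 590.2 + 588.0 + 593.3 + 584.6 + 589.3 + 591.9 + 582.3 + 587.4 + 587.7 + 591.9) / 12 = 7062.2000 / 12 = 588.5167
R̄ = (42.2 + 41.9 + 6.8 + 38.5 + 35.2 + 46.3 + 41.4 + 26.2 + 40.2 + 27.2 + 22.6 + 50.5) / 12 = 419.0000 / 12 = 34.9167
LCL = X̄̄ − A₂·R̄ = 588.5167 − 0.337 × 34.9167 = 576.7497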